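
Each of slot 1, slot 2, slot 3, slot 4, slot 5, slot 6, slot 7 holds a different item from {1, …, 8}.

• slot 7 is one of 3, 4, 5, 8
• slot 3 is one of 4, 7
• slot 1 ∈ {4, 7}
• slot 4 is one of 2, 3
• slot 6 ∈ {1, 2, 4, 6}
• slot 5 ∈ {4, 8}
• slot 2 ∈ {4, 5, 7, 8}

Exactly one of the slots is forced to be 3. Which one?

The 2 variables slot 1 and slot 3 are confined to {4, 7}, which locks those values in; drop them from slot 2, slot 5, slot 6, slot 7.
slot 5's domain is down to {8}, so slot 5 = 8. So slot 2, slot 7 can't be 8.
slot 2's domain is down to {5}, so slot 2 = 5. Strike 5 from slot 7.
So 3 goes to slot 7.

slot 7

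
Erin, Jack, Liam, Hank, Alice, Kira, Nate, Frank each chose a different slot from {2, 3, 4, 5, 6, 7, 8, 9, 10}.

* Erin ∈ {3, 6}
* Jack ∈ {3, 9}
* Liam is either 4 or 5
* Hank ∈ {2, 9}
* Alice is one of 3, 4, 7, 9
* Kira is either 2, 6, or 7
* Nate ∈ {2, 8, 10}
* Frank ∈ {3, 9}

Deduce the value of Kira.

7

Jack and Frank between them cover only {3, 9} — a naked pair. Remove those values from Erin, Hank, Alice.
Erin has just one choice, so Erin = 6. Strike 6 from Kira.
Hank has just one choice, so Hank = 2. So Kira, Nate can't be 2.
So Kira = 7.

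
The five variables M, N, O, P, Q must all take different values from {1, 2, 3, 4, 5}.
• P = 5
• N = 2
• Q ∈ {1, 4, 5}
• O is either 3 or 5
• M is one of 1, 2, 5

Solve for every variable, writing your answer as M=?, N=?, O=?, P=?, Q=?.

M=1, N=2, O=3, P=5, Q=4

N must be 2 (only option left). So M can't be 2.
P has just one choice, so P = 5. So M, O, Q can't be 5.
M must be 1 (only option left). Remove 1 from Q.
O has just one choice, so O = 3.
Q's domain is down to {4}, so Q = 4.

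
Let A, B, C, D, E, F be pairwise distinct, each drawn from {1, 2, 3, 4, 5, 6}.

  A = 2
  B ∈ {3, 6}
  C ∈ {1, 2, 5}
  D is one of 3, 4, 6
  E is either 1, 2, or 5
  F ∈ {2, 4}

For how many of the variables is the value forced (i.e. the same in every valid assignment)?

A's domain is down to {2}, so A = 2. Strike 2 from C, E, F.
That leaves F = 4. Remove 4 from D.
Determined: A=2, F=4. The other variables each still have more than one consistent value. That makes 2.

2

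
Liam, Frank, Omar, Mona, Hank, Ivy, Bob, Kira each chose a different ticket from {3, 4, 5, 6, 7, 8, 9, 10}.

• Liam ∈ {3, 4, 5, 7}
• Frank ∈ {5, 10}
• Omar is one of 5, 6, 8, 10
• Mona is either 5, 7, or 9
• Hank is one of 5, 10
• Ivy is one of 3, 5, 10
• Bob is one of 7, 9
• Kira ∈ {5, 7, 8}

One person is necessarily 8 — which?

The 8 variables draw from only 8 values {3, 4, 5, 6, 7, 8, 9, 10}, so each is used; only Liam can be 4, hence Liam = 4.
Among the 7 still-open variables, 3 fits only Ivy (and all 7 values in {3, 5, 6, 7, 8, 9, 10} must be used), so Ivy = 3.
Among the 6 still-open variables, 6 fits only Omar (and all 6 values in {5, 6, 7, 8, 9, 10} must be used), so Omar = 6.
The 5 still-open variables draw from only 5 values {5, 7, 8, 9, 10}, so each is used; only Kira can be 8, hence Kira = 8.

Kira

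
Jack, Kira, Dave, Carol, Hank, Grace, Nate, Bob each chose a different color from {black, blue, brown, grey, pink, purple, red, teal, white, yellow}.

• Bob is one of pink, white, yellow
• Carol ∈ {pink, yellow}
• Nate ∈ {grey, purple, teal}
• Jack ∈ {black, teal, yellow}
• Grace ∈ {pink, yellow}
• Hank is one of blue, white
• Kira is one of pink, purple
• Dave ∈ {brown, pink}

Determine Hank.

Carol and Grace share exactly the 2 values {pink, yellow}; by pigeonhole those values go to them, so strike pink, yellow from Jack, Kira, Dave, Bob.
Kira's domain is down to {purple}, so Kira = purple. Eliminate purple elsewhere: Nate.
Dave must be brown (only option left).
That leaves Bob = white. So Hank can't be white.
So Hank = blue.

blue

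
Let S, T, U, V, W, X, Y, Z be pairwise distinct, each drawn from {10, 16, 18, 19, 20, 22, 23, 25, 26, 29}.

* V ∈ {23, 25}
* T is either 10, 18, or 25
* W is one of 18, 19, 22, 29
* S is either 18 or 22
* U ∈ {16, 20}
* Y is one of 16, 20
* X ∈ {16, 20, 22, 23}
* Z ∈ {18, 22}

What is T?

10

S and Z between them cover only {18, 22} — a naked pair. Remove those values from T, W, X.
U and Y between them cover only {16, 20} — a naked pair. Remove those values from X.
That leaves X = 23. Remove 23 from V.
V's domain is down to {25}, so V = 25. Strike 25 from T.
So T = 10.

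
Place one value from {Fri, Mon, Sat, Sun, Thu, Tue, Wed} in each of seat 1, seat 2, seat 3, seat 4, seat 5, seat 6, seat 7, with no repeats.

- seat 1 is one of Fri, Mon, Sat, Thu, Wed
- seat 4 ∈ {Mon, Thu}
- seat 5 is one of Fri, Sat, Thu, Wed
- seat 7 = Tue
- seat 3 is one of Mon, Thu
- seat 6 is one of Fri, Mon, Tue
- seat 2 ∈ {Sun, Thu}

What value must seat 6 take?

Fri

seat 7's domain is down to {Tue}, so seat 7 = Tue. So seat 6 can't be Tue.
Among the 6 still-open variables, Sun fits only seat 2 (and all 6 values in {Fri, Mon, Sat, Sun, Thu, Wed} must be used), so seat 2 = Sun.
seat 3 and seat 4 between them cover only {Mon, Thu} — a naked pair. Remove those values from seat 1, seat 5, seat 6.
So seat 6 = Fri.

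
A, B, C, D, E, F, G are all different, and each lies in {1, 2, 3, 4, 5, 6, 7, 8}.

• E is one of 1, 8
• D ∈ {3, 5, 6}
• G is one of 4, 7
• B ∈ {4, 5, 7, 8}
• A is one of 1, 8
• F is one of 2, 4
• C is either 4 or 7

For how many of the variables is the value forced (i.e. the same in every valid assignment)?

The 2 variables A and E are confined to {1, 8}, which locks those values in; drop them from B.
C and G between them cover only {4, 7} — a naked pair. Remove those values from B, F.
B has just one choice, so B = 5. Strike 5 from D.
F's domain is down to {2}, so F = 2.
Determined: B=5, F=2. The other variables each still have more than one consistent value. That makes 2.

2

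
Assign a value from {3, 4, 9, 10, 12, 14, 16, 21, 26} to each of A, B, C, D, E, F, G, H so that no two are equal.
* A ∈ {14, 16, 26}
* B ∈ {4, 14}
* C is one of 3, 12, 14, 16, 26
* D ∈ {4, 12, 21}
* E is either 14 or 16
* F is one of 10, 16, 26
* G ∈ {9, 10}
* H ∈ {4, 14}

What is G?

The 2 variables B and H are confined to {4, 14}, which locks those values in; drop them from A, C, D, E.
That leaves E = 16. Remove 16 from A, C, F.
A has just one choice, so A = 26. Remove 26 from C, F.
F's domain is down to {10}, so F = 10. Strike 10 from G.
So G = 9.

9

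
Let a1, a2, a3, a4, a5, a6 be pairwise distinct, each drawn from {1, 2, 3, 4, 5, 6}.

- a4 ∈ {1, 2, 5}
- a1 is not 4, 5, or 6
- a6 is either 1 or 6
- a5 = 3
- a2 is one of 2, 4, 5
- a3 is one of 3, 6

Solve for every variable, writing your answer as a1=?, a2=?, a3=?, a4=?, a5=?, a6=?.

a5 has just one choice, so a5 = 3. Remove 3 from a1, a3.
a3's domain is down to {6}, so a3 = 6. Eliminate 6 elsewhere: a6.
a6 has just one choice, so a6 = 1. So a1, a4 can't be 1.
That leaves a1 = 2. Strike 2 from a2, a4.
a4's domain is down to {5}, so a4 = 5. Remove 5 from a2.
a2 must be 4 (only option left).

a1=2, a2=4, a3=6, a4=5, a5=3, a6=1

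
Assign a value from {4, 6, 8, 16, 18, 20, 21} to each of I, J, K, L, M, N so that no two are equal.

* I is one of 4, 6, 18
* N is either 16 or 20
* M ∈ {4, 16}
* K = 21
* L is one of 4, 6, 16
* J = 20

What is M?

4

J has just one choice, so J = 20. Remove 20 from N.
That leaves K = 21.
N's domain is down to {16}, so N = 16. Remove 16 from L, M.
So M = 4.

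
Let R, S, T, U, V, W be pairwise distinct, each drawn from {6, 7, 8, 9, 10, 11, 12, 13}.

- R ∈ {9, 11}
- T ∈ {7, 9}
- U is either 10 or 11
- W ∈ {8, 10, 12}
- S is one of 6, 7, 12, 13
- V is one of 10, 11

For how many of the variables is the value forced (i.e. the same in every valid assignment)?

The 2 variables U and V are confined to {10, 11}, which locks those values in; drop them from R, W.
R's domain is down to {9}, so R = 9. Eliminate 9 elsewhere: T.
T must be 7 (only option left). Remove 7 from S.
Determined: R=9, T=7. The other variables each still have more than one consistent value. That makes 2.

2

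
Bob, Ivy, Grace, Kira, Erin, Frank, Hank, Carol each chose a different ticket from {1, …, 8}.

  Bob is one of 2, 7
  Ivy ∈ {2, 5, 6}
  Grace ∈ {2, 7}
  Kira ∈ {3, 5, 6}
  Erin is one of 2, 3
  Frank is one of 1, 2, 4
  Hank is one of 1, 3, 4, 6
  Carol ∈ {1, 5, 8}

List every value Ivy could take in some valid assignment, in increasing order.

5, 6

The 8 variables together cover exactly {1, 2, 3, 4, 5, 6, 7, 8} — 8 values for 8 variables — and 8 appears only in Carol's list, so Carol = 8.
The 2 variables Bob and Grace are confined to {2, 7}, which locks those values in; drop them from Ivy, Erin, Frank.
Erin's domain is down to {3}, so Erin = 3. Strike 3 from Kira, Hank.
Ivy and Kira between them cover only {5, 6} — a naked pair. Remove those values from Hank.
No further eliminations apply; Ivy can still be any of 5, 6.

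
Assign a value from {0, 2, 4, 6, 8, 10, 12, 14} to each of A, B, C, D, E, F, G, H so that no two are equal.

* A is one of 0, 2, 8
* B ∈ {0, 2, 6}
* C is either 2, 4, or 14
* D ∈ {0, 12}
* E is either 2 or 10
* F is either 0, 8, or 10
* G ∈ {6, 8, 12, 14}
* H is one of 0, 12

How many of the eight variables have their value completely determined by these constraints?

3

The 8 variables together cover exactly {0, 2, 4, 6, 8, 10, 12, 14} — 8 values for 8 variables — and 4 appears only in C's list, so C = 4.
Among the 7 still-open variables, 14 fits only G (and all 7 values in {0, 2, 6, 8, 10, 12, 14} must be used), so G = 14.
The 6 still-open variables together cover exactly {0, 2, 6, 8, 10, 12} — 6 values for 6 variables — and 6 appears only in B's list, so B = 6.
The 2 variables D and H are confined to {0, 12}, which locks those values in; drop them from A, F.
Determined: B=6, C=4, G=14. The other variables each still have more than one consistent value. That makes 3.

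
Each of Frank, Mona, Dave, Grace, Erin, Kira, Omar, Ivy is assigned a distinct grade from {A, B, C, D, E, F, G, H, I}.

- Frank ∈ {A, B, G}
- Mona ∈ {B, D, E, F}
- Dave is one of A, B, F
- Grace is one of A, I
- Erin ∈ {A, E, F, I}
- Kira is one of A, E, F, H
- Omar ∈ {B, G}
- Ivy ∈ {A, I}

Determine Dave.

F

The 8 variables draw from only 8 values {A, B, D, E, F, G, H, I}, so each is used; only Mona can be D, hence Mona = D.
The 7 still-open variables together cover exactly {A, B, E, F, G, H, I} — 7 values for 7 variables — and H appears only in Kira's list, so Kira = H.
The 6 still-open variables together cover exactly {A, B, E, F, G, I} — 6 values for 6 variables — and E appears only in Erin's list, so Erin = E.
The 5 still-open variables draw from only 5 values {A, B, F, G, I}, so each is used; only Dave can be F, hence Dave = F.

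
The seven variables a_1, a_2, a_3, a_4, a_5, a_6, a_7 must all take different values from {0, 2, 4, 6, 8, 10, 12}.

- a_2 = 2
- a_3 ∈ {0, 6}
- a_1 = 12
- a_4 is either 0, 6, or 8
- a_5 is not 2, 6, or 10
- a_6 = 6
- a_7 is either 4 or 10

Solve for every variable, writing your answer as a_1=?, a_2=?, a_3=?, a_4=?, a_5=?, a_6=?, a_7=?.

a_1's domain is down to {12}, so a_1 = 12. Remove 12 from a_5.
That leaves a_2 = 2.
a_6 has just one choice, so a_6 = 6. So a_3, a_4 can't be 6.
a_3 has just one choice, so a_3 = 0. Eliminate 0 elsewhere: a_4, a_5.
a_4 has just one choice, so a_4 = 8. Eliminate 8 elsewhere: a_5.
That leaves a_5 = 4. Eliminate 4 elsewhere: a_7.
a_7 has just one choice, so a_7 = 10.

a_1=12, a_2=2, a_3=0, a_4=8, a_5=4, a_6=6, a_7=10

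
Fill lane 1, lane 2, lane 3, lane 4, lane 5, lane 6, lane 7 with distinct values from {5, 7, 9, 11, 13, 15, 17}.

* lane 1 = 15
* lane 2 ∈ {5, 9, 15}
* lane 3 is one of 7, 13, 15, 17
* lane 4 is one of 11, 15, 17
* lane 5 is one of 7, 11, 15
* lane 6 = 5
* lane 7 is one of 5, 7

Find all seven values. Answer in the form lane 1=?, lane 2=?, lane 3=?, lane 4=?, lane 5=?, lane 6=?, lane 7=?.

lane 1=15, lane 2=9, lane 3=13, lane 4=17, lane 5=11, lane 6=5, lane 7=7

lane 1's domain is down to {15}, so lane 1 = 15. Strike 15 from lane 2, lane 3, lane 4, lane 5.
lane 6's domain is down to {5}, so lane 6 = 5. Remove 5 from lane 2, lane 7.
lane 7 has just one choice, so lane 7 = 7. Remove 7 from lane 3, lane 5.
lane 2 must be 9 (only option left).
lane 5 has just one choice, so lane 5 = 11. Eliminate 11 elsewhere: lane 4.
That leaves lane 4 = 17. So lane 3 can't be 17.
lane 3 has just one choice, so lane 3 = 13.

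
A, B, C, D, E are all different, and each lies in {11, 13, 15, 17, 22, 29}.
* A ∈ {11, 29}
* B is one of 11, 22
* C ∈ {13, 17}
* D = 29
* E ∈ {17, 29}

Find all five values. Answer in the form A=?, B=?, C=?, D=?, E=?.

D must be 29 (only option left). Eliminate 29 elsewhere: A, E.
That leaves E = 17. Strike 17 from C.
That leaves A = 11. Eliminate 11 elsewhere: B.
B's domain is down to {22}, so B = 22.
C's domain is down to {13}, so C = 13.

A=11, B=22, C=13, D=29, E=17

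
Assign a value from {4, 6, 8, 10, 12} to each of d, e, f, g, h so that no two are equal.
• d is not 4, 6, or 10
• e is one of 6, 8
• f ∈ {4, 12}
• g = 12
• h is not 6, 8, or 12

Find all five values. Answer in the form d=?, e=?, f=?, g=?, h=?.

g has just one choice, so g = 12. So d, f can't be 12.
d's domain is down to {8}, so d = 8. Strike 8 from e.
That leaves e = 6.
That leaves f = 4. Eliminate 4 elsewhere: h.
h has just one choice, so h = 10.

d=8, e=6, f=4, g=12, h=10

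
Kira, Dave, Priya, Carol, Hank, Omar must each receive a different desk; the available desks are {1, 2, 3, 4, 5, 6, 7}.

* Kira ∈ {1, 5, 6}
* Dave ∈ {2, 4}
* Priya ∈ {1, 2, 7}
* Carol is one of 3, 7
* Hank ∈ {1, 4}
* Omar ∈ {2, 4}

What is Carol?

3

Dave and Omar share exactly the 2 values {2, 4}; by pigeonhole those values go to them, so strike 2, 4 from Priya, Hank.
Hank must be 1 (only option left). Strike 1 from Kira, Priya.
Priya has just one choice, so Priya = 7. Remove 7 from Carol.
So Carol = 3.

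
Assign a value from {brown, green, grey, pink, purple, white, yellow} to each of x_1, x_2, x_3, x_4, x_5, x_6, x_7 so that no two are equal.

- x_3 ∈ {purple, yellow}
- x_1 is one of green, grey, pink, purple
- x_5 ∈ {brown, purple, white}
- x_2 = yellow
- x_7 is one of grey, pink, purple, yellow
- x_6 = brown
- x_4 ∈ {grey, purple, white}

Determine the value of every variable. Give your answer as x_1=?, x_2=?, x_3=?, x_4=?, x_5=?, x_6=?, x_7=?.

x_2's domain is down to {yellow}, so x_2 = yellow. Strike yellow from x_3, x_7.
x_3 must be purple (only option left). Strike purple from x_1, x_4, x_5, x_7.
x_6's domain is down to {brown}, so x_6 = brown. Eliminate brown elsewhere: x_5.
That leaves x_5 = white. So x_4 can't be white.
That leaves x_4 = grey. Remove grey from x_1, x_7.
x_7 has just one choice, so x_7 = pink. So x_1 can't be pink.
That leaves x_1 = green.

x_1=green, x_2=yellow, x_3=purple, x_4=grey, x_5=white, x_6=brown, x_7=pink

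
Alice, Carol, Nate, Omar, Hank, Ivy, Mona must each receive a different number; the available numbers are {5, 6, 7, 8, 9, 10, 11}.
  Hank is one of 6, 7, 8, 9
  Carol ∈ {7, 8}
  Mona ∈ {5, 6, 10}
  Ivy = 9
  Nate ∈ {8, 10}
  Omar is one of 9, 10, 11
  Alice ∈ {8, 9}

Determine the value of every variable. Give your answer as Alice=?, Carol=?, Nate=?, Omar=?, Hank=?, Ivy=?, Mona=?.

Ivy's domain is down to {9}, so Ivy = 9. Strike 9 from Alice, Omar, Hank.
Alice must be 8 (only option left). So Carol, Nate, Hank can't be 8.
That leaves Carol = 7. Strike 7 from Hank.
Nate's domain is down to {10}, so Nate = 10. Eliminate 10 elsewhere: Omar, Mona.
Omar has just one choice, so Omar = 11.
Hank must be 6 (only option left). Remove 6 from Mona.
Mona must be 5 (only option left).

Alice=8, Carol=7, Nate=10, Omar=11, Hank=6, Ivy=9, Mona=5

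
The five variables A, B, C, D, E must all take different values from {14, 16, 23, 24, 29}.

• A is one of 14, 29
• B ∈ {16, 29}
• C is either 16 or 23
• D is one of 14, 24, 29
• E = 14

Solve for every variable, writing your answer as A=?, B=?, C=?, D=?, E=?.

E has just one choice, so E = 14. Eliminate 14 elsewhere: A, D.
A has just one choice, so A = 29. Strike 29 from B, D.
B must be 16 (only option left). Strike 16 from C.
C must be 23 (only option left).
That leaves D = 24.

A=29, B=16, C=23, D=24, E=14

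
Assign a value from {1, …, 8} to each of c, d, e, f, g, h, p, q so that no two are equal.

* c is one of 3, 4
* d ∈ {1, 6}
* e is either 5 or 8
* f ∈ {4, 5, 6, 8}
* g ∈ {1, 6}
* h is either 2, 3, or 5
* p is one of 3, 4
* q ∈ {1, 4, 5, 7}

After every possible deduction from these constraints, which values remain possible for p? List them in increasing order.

The 8 variables draw from only 8 values {1, 2, 3, 4, 5, 6, 7, 8}, so each is used; only h can be 2, hence h = 2.
The 7 still-open variables draw from only 7 values {1, 3, 4, 5, 6, 7, 8}, so each is used; only q can be 7, hence q = 7.
The 2 variables c and p are confined to {3, 4}, which locks those values in; drop them from f.
d and g share exactly the 2 values {1, 6}; by pigeonhole those values go to them, so strike 1, 6 from f.
No further eliminations apply; p can still be any of 3, 4.

3, 4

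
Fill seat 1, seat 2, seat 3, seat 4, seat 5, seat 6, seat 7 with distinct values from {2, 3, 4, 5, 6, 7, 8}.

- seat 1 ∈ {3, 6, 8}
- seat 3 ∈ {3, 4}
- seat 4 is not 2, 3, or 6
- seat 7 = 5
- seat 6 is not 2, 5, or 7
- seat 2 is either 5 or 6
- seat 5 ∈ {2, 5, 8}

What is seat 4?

seat 7 must be 5 (only option left). Strike 5 from seat 2, seat 4, seat 5.
seat 2 has just one choice, so seat 2 = 6. Eliminate 6 elsewhere: seat 1, seat 6.
The 5 still-open variables draw from only 5 values {2, 3, 4, 7, 8}, so each is used; only seat 5 can be 2, hence seat 5 = 2.
The 4 still-open variables draw from only 4 values {3, 4, 7, 8}, so each is used; only seat 4 can be 7, hence seat 4 = 7.

7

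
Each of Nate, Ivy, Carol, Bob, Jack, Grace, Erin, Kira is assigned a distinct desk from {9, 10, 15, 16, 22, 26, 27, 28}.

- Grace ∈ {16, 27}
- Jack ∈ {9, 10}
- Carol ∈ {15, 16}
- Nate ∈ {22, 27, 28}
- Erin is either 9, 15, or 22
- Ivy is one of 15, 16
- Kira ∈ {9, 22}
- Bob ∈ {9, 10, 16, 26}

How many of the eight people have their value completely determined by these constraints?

Among the 8 variables, 26 fits only Bob (and all 8 values in {9, 10, 15, 16, 22, 26, 27, 28} must be used), so Bob = 26.
The 7 still-open variables together cover exactly {9, 10, 15, 16, 22, 27, 28} — 7 values for 7 variables — and 10 appears only in Jack's list, so Jack = 10.
The 6 still-open variables draw from only 6 values {9, 15, 16, 22, 27, 28}, so each is used; only Nate can be 28, hence Nate = 28.
The 5 still-open variables draw from only 5 values {9, 15, 16, 22, 27}, so each is used; only Grace can be 27, hence Grace = 27.
The 2 variables Ivy and Carol are confined to {15, 16}, which locks those values in; drop them from Erin.
Determined: Nate=28, Bob=26, Jack=10, Grace=27. The other people each still have more than one consistent value. That makes 4.

4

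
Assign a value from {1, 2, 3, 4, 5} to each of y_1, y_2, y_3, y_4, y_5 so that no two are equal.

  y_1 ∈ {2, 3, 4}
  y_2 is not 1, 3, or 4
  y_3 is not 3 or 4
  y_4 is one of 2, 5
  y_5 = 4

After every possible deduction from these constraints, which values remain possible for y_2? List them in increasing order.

2, 5

y_5's domain is down to {4}, so y_5 = 4. Strike 4 from y_1.
Among the 4 still-open variables, 1 fits only y_3 (and all 4 values in {1, 2, 3, 5} must be used), so y_3 = 1.
Among the 3 still-open variables, 3 fits only y_1 (and all 3 values in {2, 3, 5} must be used), so y_1 = 3.
No further eliminations apply; y_2 can still be any of 2, 5.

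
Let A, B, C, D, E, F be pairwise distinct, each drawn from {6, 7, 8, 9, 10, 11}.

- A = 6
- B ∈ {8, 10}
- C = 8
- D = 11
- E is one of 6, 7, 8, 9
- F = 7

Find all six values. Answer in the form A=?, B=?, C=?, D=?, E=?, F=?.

A has just one choice, so A = 6. Strike 6 from E.
C has just one choice, so C = 8. Eliminate 8 elsewhere: B, E.
That leaves D = 11.
F must be 7 (only option left). Eliminate 7 elsewhere: E.
B must be 10 (only option left).
E must be 9 (only option left).

A=6, B=10, C=8, D=11, E=9, F=7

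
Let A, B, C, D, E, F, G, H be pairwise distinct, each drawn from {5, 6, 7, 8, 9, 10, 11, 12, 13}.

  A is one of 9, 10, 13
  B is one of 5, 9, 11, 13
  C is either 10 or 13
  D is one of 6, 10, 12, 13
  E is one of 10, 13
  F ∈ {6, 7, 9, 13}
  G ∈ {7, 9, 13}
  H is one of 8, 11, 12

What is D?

The 2 variables C and E are confined to {10, 13}, which locks those values in; drop them from A, B, D, F, G.
A has just one choice, so A = 9. Strike 9 from B, F, G.
G has just one choice, so G = 7. Remove 7 from F.
F has just one choice, so F = 6. Eliminate 6 elsewhere: D.
So D = 12.

12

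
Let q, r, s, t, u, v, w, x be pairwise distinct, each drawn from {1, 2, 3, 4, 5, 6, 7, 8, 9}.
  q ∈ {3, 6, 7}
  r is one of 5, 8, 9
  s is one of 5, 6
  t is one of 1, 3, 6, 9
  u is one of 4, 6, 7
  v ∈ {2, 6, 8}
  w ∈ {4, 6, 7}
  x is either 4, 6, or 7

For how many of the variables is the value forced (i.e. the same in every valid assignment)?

The 3 variables u, w, x are confined to {4, 6, 7}, which locks those values in; drop them from q, s, t, v.
q must be 3 (only option left). Remove 3 from t.
s has just one choice, so s = 5. Strike 5 from r.
Determined: q=3, s=5. The other variables each still have more than one consistent value. That makes 2.

2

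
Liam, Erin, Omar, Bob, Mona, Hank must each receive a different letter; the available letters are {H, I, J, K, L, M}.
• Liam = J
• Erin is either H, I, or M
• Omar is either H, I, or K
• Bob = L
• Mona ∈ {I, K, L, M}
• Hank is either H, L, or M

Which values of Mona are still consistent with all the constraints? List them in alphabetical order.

I, K, M

Liam must be J (only option left).
Bob has just one choice, so Bob = L. Strike L from Mona, Hank.
No further eliminations apply; Mona can still be any of I, K, M.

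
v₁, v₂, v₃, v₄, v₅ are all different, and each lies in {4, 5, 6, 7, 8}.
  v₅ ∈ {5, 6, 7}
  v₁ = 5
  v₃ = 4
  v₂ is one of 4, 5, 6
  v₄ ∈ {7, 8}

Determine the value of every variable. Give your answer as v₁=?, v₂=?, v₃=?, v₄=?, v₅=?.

v₁=5, v₂=6, v₃=4, v₄=8, v₅=7

v₁'s domain is down to {5}, so v₁ = 5. Strike 5 from v₂, v₅.
v₃ has just one choice, so v₃ = 4. Eliminate 4 elsewhere: v₂.
v₂ must be 6 (only option left). Eliminate 6 elsewhere: v₅.
v₅ has just one choice, so v₅ = 7. Strike 7 from v₄.
v₄ must be 8 (only option left).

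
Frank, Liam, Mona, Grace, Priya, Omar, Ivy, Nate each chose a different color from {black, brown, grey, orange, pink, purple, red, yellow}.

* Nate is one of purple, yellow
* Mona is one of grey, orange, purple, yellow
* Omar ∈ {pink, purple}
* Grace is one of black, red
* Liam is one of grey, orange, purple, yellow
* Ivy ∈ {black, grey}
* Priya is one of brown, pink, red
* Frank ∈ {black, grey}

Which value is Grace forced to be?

red

Among the 8 variables, brown fits only Priya (and all 8 values in {black, brown, grey, orange, pink, purple, red, yellow} must be used), so Priya = brown.
Among the 7 still-open variables, pink fits only Omar (and all 7 values in {black, grey, orange, pink, purple, red, yellow} must be used), so Omar = pink.
The 6 still-open variables together cover exactly {black, grey, orange, purple, red, yellow} — 6 values for 6 variables — and red appears only in Grace's list, so Grace = red.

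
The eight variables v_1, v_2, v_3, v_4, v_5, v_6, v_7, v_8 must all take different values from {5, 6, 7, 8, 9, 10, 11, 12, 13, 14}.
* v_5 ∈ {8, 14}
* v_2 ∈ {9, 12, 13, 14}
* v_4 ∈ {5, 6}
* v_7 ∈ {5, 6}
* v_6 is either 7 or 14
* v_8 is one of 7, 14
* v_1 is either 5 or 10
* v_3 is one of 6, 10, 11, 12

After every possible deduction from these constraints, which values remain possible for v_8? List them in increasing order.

7, 14

The 2 variables v_4 and v_7 are confined to {5, 6}, which locks those values in; drop them from v_1, v_3.
v_1's domain is down to {10}, so v_1 = 10. Eliminate 10 elsewhere: v_3.
The 2 variables v_6 and v_8 are confined to {7, 14}, which locks those values in; drop them from v_2, v_5.
v_5 has just one choice, so v_5 = 8.
No further eliminations apply; v_8 can still be any of 7, 14.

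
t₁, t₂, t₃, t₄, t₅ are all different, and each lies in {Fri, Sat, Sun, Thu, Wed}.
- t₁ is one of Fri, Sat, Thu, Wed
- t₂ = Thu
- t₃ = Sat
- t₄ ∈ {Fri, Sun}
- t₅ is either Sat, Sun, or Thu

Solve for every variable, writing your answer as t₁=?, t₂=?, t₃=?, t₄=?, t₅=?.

t₂'s domain is down to {Thu}, so t₂ = Thu. Eliminate Thu elsewhere: t₁, t₅.
t₃'s domain is down to {Sat}, so t₃ = Sat. So t₁, t₅ can't be Sat.
t₅ must be Sun (only option left). Eliminate Sun elsewhere: t₄.
t₄ has just one choice, so t₄ = Fri. Strike Fri from t₁.
t₁'s domain is down to {Wed}, so t₁ = Wed.

t₁=Wed, t₂=Thu, t₃=Sat, t₄=Fri, t₅=Sun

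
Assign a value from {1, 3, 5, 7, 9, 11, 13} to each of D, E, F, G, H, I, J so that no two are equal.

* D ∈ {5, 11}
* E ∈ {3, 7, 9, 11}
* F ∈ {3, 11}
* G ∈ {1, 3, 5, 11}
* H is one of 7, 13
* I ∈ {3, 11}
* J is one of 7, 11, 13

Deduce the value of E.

The 7 variables draw from only 7 values {1, 3, 5, 7, 9, 11, 13}, so each is used; only G can be 1, hence G = 1.
The 6 still-open variables together cover exactly {3, 5, 7, 9, 11, 13} — 6 values for 6 variables — and 5 appears only in D's list, so D = 5.
The 5 still-open variables together cover exactly {3, 7, 9, 11, 13} — 5 values for 5 variables — and 9 appears only in E's list, so E = 9.

9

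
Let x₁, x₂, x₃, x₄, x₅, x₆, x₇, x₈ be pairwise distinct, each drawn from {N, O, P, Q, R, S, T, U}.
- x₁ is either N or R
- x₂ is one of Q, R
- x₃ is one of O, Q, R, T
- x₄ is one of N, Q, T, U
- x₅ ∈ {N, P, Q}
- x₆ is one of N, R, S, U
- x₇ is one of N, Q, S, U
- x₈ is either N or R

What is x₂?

Q

Among the 8 variables, O fits only x₃ (and all 8 values in {N, O, P, Q, R, S, T, U} must be used), so x₃ = O.
The 7 still-open variables together cover exactly {N, P, Q, R, S, T, U} — 7 values for 7 variables — and P appears only in x₅'s list, so x₅ = P.
The 6 still-open variables draw from only 6 values {N, Q, R, S, T, U}, so each is used; only x₄ can be T, hence x₄ = T.
The 2 variables x₁ and x₈ are confined to {N, R}, which locks those values in; drop them from x₂, x₆, x₇.
So x₂ = Q.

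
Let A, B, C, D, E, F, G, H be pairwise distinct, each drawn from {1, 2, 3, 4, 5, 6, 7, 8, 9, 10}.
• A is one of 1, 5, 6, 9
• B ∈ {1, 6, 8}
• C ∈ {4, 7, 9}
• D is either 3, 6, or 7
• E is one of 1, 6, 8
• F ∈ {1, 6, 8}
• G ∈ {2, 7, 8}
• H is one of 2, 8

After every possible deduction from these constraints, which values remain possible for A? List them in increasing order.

5, 9

B, E, F share exactly the 3 values {1, 6, 8}; by pigeonhole those values go to them, so strike 1, 6, 8 from A, D, G, H.
H must be 2 (only option left). Remove 2 from G.
G has just one choice, so G = 7. Remove 7 from C, D.
That leaves D = 3.
No further eliminations apply; A can still be any of 5, 9.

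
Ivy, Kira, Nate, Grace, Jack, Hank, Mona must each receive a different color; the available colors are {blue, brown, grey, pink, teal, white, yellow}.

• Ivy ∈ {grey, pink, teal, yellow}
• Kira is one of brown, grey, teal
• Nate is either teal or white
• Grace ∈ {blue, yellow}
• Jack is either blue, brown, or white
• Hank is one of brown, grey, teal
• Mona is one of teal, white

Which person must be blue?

Jack

The 7 variables draw from only 7 values {blue, brown, grey, pink, teal, white, yellow}, so each is used; only Ivy can be pink, hence Ivy = pink.
Among the 6 still-open variables, yellow fits only Grace (and all 6 values in {blue, brown, grey, teal, white, yellow} must be used), so Grace = yellow.
The 5 still-open variables together cover exactly {blue, brown, grey, teal, white} — 5 values for 5 variables — and blue appears only in Jack's list, so Jack = blue.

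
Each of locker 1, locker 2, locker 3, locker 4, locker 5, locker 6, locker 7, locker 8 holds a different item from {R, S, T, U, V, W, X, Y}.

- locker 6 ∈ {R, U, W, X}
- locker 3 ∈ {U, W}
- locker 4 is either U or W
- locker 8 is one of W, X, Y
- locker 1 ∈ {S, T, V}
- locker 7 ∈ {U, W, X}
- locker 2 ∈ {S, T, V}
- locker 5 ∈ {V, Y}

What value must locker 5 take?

V

The 8 variables draw from only 8 values {R, S, T, U, V, W, X, Y}, so each is used; only locker 6 can be R, hence locker 6 = R.
The 2 variables locker 3 and locker 4 are confined to {U, W}, which locks those values in; drop them from locker 7, locker 8.
locker 7 must be X (only option left). Eliminate X elsewhere: locker 8.
locker 8 has just one choice, so locker 8 = Y. So locker 5 can't be Y.
So locker 5 = V.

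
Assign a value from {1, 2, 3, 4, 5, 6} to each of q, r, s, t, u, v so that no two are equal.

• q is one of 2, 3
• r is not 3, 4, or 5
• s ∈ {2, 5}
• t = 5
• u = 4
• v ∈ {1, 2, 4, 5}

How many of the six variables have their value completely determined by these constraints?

t has just one choice, so t = 5. Eliminate 5 elsewhere: s, v.
u must be 4 (only option left). Remove 4 from v.
s has just one choice, so s = 2. Eliminate 2 elsewhere: q, r, v.
v must be 1 (only option left). Remove 1 from r.
q has just one choice, so q = 3.
r's domain is down to {6}, so r = 6.
Every variable is fixed: q=3, r=6, s=2, t=5, u=4, v=1. That makes 6.

6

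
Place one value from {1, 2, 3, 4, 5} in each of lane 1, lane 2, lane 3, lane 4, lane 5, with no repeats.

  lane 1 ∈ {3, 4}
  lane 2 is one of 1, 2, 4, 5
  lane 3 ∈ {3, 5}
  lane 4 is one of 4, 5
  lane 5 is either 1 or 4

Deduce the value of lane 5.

1

The 5 variables draw from only 5 values {1, 2, 3, 4, 5}, so each is used; only lane 2 can be 2, hence lane 2 = 2.
Among the 4 still-open variables, 1 fits only lane 5 (and all 4 values in {1, 3, 4, 5} must be used), so lane 5 = 1.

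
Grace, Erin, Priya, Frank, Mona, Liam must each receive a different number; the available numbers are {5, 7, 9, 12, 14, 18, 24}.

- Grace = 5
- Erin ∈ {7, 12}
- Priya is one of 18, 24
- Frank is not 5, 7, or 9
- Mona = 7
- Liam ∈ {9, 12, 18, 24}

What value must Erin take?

12

Grace has just one choice, so Grace = 5.
Mona's domain is down to {7}, so Mona = 7. Eliminate 7 elsewhere: Erin.
So Erin = 12.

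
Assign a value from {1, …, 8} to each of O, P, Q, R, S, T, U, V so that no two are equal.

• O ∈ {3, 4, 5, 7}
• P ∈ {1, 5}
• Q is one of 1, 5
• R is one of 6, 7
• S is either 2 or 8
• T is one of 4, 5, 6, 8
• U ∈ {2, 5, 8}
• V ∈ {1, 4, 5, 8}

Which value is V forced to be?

The 8 variables draw from only 8 values {1, 2, 3, 4, 5, 6, 7, 8}, so each is used; only O can be 3, hence O = 3.
Among the 7 still-open variables, 7 fits only R (and all 7 values in {1, 2, 4, 5, 6, 7, 8} must be used), so R = 7.
Among the 6 still-open variables, 6 fits only T (and all 6 values in {1, 2, 4, 5, 6, 8} must be used), so T = 6.
The 5 still-open variables together cover exactly {1, 2, 4, 5, 8} — 5 values for 5 variables — and 4 appears only in V's list, so V = 4.

4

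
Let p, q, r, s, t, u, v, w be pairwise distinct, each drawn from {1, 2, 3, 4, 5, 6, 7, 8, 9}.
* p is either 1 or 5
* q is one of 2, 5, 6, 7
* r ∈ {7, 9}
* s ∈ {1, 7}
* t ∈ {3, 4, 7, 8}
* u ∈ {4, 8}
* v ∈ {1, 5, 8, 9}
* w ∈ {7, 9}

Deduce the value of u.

r and w between them cover only {7, 9} — a naked pair. Remove those values from q, s, t, v.
s must be 1 (only option left). So p, v can't be 1.
That leaves p = 5. So q, v can't be 5.
v must be 8 (only option left). Remove 8 from t, u.
So u = 4.

4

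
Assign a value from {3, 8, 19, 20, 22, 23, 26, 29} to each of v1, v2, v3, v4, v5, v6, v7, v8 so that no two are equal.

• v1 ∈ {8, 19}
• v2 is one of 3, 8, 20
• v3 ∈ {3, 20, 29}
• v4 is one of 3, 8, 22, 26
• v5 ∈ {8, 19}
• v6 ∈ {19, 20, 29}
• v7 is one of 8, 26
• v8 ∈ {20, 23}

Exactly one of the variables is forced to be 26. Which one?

Among the 8 variables, 22 fits only v4 (and all 8 values in {3, 8, 19, 20, 22, 23, 26, 29} must be used), so v4 = 22.
The 7 still-open variables together cover exactly {3, 8, 19, 20, 23, 26, 29} — 7 values for 7 variables — and 23 appears only in v8's list, so v8 = 23.
Among the 6 still-open variables, 26 fits only v7 (and all 6 values in {3, 8, 19, 20, 26, 29} must be used), so v7 = 26.

v7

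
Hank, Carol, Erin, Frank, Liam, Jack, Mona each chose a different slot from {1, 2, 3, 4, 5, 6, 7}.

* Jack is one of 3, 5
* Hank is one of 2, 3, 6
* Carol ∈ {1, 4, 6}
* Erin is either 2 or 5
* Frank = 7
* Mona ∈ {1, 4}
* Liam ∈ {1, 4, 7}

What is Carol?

6

Frank's domain is down to {7}, so Frank = 7. Remove 7 from Liam.
The 2 variables Liam and Mona are confined to {1, 4}, which locks those values in; drop them from Carol.
So Carol = 6.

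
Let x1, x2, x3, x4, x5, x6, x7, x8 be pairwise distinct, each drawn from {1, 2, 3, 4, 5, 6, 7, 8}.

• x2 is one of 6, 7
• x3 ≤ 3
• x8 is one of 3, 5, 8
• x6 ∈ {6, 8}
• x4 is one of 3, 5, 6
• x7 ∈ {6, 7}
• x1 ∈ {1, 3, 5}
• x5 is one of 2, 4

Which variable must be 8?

Among the 8 variables, 4 fits only x5 (and all 8 values in {1, 2, 3, 4, 5, 6, 7, 8} must be used), so x5 = 4.
The 7 still-open variables together cover exactly {1, 2, 3, 5, 6, 7, 8} — 7 values for 7 variables — and 2 appears only in x3's list, so x3 = 2.
The 6 still-open variables together cover exactly {1, 3, 5, 6, 7, 8} — 6 values for 6 variables — and 1 appears only in x1's list, so x1 = 1.
The 2 variables x2 and x7 are confined to {6, 7}, which locks those values in; drop them from x4, x6.
So 8 goes to x6.

x6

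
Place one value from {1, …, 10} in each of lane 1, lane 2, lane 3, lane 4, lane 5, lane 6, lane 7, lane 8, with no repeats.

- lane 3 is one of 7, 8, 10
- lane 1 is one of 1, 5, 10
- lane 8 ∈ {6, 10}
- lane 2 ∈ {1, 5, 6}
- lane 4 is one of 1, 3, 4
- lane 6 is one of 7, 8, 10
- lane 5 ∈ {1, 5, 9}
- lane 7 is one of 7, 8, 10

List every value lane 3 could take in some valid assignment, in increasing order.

lane 3, lane 6, lane 7 between them cover only {7, 8, 10} — a naked triple. Remove those values from lane 1, lane 8.
lane 8 has just one choice, so lane 8 = 6. So lane 2 can't be 6.
lane 1 and lane 2 between them cover only {1, 5} — a naked pair. Remove those values from lane 4, lane 5.
That leaves lane 5 = 9.
No further eliminations apply; lane 3 can still be any of 7, 8, 10.

7, 8, 10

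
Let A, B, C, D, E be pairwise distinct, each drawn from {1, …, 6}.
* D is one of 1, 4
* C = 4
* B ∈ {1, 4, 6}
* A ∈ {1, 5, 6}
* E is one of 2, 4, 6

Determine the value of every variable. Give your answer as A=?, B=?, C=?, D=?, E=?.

C's domain is down to {4}, so C = 4. So B, D, E can't be 4.
D has just one choice, so D = 1. So A, B can't be 1.
B has just one choice, so B = 6. Strike 6 from A, E.
That leaves E = 2.
A must be 5 (only option left).

A=5, B=6, C=4, D=1, E=2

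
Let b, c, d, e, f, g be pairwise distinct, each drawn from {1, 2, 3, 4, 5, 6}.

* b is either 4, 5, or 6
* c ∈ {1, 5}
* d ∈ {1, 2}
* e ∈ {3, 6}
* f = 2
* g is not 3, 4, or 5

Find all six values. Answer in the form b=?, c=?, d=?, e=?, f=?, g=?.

b=4, c=5, d=1, e=3, f=2, g=6

f has just one choice, so f = 2. So d, g can't be 2.
d has just one choice, so d = 1. Eliminate 1 elsewhere: c, g.
That leaves g = 6. Remove 6 from b, e.
That leaves c = 5. Eliminate 5 elsewhere: b.
e must be 3 (only option left).
That leaves b = 4.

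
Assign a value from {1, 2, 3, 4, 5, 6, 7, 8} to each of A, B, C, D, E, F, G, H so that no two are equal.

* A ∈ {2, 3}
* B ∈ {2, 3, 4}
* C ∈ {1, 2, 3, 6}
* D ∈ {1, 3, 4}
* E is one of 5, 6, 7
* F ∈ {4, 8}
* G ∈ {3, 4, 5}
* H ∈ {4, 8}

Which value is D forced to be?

1

Among the 8 variables, 7 fits only E (and all 8 values in {1, 2, 3, 4, 5, 6, 7, 8} must be used), so E = 7.
Among the 7 still-open variables, 5 fits only G (and all 7 values in {1, 2, 3, 4, 5, 6, 8} must be used), so G = 5.
The 6 still-open variables together cover exactly {1, 2, 3, 4, 6, 8} — 6 values for 6 variables — and 6 appears only in C's list, so C = 6.
Among the 5 still-open variables, 1 fits only D (and all 5 values in {1, 2, 3, 4, 8} must be used), so D = 1.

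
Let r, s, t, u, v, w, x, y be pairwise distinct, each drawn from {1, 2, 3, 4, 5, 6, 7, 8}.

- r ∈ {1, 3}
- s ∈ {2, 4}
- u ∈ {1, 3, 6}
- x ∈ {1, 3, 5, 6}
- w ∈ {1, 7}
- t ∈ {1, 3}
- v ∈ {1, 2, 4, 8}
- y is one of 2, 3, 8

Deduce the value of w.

7

The 8 variables together cover exactly {1, 2, 3, 4, 5, 6, 7, 8} — 8 values for 8 variables — and 5 appears only in x's list, so x = 5.
The 7 still-open variables draw from only 7 values {1, 2, 3, 4, 6, 7, 8}, so each is used; only u can be 6, hence u = 6.
Among the 6 still-open variables, 7 fits only w (and all 6 values in {1, 2, 3, 4, 7, 8} must be used), so w = 7.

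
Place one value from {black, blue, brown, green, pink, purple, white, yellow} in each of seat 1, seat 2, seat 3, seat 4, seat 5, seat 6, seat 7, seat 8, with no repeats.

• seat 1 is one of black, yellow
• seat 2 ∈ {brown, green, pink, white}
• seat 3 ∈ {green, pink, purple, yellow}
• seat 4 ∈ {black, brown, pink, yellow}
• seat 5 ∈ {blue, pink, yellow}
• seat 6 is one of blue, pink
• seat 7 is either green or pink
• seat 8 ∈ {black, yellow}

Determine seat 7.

green

The 8 variables together cover exactly {black, blue, brown, green, pink, purple, white, yellow} — 8 values for 8 variables — and purple appears only in seat 3's list, so seat 3 = purple.
The 7 still-open variables together cover exactly {black, blue, brown, green, pink, white, yellow} — 7 values for 7 variables — and white appears only in seat 2's list, so seat 2 = white.
The 6 still-open variables draw from only 6 values {black, blue, brown, green, pink, yellow}, so each is used; only seat 4 can be brown, hence seat 4 = brown.
The 5 still-open variables draw from only 5 values {black, blue, green, pink, yellow}, so each is used; only seat 7 can be green, hence seat 7 = green.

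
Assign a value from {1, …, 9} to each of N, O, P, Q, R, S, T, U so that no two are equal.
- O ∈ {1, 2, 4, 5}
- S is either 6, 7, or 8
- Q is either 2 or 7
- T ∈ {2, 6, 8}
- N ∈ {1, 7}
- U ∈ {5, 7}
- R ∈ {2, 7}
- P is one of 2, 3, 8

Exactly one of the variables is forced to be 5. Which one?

U

Among the 8 variables, 3 fits only P (and all 8 values in {1, 2, 3, 4, 5, 6, 7, 8} must be used), so P = 3.
Among the 7 still-open variables, 4 fits only O (and all 7 values in {1, 2, 4, 5, 6, 7, 8} must be used), so O = 4.
Among the 6 still-open variables, 1 fits only N (and all 6 values in {1, 2, 5, 6, 7, 8} must be used), so N = 1.
The 5 still-open variables together cover exactly {2, 5, 6, 7, 8} — 5 values for 5 variables — and 5 appears only in U's list, so U = 5.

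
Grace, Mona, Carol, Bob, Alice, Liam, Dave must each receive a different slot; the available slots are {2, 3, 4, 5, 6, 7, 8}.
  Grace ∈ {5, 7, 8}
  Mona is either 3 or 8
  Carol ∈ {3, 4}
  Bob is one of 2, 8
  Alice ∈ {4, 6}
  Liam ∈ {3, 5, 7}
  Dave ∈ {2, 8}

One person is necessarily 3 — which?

The 7 variables draw from only 7 values {2, 3, 4, 5, 6, 7, 8}, so each is used; only Alice can be 6, hence Alice = 6.
The 6 still-open variables draw from only 6 values {2, 3, 4, 5, 7, 8}, so each is used; only Carol can be 4, hence Carol = 4.
The 2 variables Bob and Dave are confined to {2, 8}, which locks those values in; drop them from Grace, Mona.
So 3 goes to Mona.

Mona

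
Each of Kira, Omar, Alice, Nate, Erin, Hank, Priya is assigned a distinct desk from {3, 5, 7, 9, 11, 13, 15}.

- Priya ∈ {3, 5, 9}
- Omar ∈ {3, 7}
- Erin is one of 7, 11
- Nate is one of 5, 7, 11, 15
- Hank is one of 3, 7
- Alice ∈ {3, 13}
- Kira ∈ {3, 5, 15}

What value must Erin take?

The 7 variables together cover exactly {3, 5, 7, 9, 11, 13, 15} — 7 values for 7 variables — and 9 appears only in Priya's list, so Priya = 9.
The 6 still-open variables draw from only 6 values {3, 5, 7, 11, 13, 15}, so each is used; only Alice can be 13, hence Alice = 13.
Omar and Hank between them cover only {3, 7} — a naked pair. Remove those values from Kira, Nate, Erin.
So Erin = 11.

11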